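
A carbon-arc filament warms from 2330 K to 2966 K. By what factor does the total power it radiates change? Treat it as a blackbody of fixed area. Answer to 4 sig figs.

P₂/P₁ ≈ 2.626

P ∝ T⁴, so P₂/P₁ = (T₂/T₁)⁴ = (2966/2330)⁴ = (1.27296)⁴ = 2.626.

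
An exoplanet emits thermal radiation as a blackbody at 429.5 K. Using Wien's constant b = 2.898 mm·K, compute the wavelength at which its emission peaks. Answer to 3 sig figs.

Wien's displacement law: λ_max = b/T = (2.898×10⁻³ m·K)/(429.5 K) = 6.747×10⁻⁶ m.
That is 6.75 μm, in the infrared range.

λ_max ≈ 6.75 μm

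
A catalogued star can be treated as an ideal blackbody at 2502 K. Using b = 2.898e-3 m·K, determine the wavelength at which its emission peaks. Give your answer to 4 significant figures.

λ_max ≈ 1158 nm

Wien's displacement law: λ_max = b/T = (2.898×10⁻³ m·K)/(2502 K) = 1.1583×10⁻⁶ m.
That is 1158 nm, in the infrared range.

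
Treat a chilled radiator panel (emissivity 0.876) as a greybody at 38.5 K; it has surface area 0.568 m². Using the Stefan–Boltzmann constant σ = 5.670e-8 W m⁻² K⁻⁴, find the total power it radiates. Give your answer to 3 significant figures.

P ≈ 0.0620 W

Area A = 0.568 m².
P = εσAT⁴ = 0.876 × 5.670×10⁻⁸ × 0.568 × (38.5)⁴ = 0.0620 W.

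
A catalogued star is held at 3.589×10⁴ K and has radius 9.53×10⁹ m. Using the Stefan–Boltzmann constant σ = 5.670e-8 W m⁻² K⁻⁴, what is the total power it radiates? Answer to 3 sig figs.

Surface area A = 4πR² = 4π(9.53×10⁹ m)² = 1.14129×10²¹ m².
P = σAT⁴ = 5.670×10⁻⁸ × 1.14129×10²¹ × (3.589×10⁴)⁴ = 1.07×10³² W.

P ≈ 1.07×10³² W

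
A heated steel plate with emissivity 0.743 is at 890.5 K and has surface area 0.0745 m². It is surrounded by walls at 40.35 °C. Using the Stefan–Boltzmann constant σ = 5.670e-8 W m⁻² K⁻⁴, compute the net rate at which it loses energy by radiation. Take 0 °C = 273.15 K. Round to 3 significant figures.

Surroundings: T = 40.35 °C + 273.15 = 313.50 K.
Area A = 0.0745 m².
Net radiated power P_net = εσA(T⁴ − T₀⁴) = 0.743×5.670×10⁻⁸×0.0745×(890.5⁴ − 313.50⁴).
T⁴ − T₀⁴ = 6.28834×10¹¹ − 9.65940×10⁹ = 6.19175×10¹¹ K⁴, so P_net = 1.94×10³ W.

Net loss ≈ 1.94×10³ W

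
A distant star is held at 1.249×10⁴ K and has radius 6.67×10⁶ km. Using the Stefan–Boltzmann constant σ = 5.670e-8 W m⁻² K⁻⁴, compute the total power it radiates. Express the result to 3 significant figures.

P ≈ 7.71×10²⁹ W

Surface area A = 4πR² = 4π(6.67×10⁹ m)² = 5.59064×10²⁰ m².
P = σAT⁴ = 5.670×10⁻⁸ × 5.59064×10²⁰ × (1.249×10⁴)⁴ = 7.71×10²⁹ W.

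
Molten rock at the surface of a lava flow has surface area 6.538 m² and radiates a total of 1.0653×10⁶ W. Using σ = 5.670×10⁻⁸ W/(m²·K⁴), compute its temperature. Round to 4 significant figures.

Area A = 6.538 m².
P = σAT⁴ ⇒ T = (P/(σA))^(1/4) = (1.0653×10⁶/(5.670×10⁻⁸×6.538))^(1/4) = 1302 K.

T ≈ 1302 K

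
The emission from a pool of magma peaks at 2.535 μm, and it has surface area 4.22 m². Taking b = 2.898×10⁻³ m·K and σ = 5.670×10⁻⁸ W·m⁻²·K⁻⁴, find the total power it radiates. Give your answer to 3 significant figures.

P ≈ 4.09×10⁵ W

Wien's law: T = b/λ_max = 2.898×10⁻³/2.535×10⁻⁶ = 1143.20 K.
Area A = 4.22 m².
Then P = σAT⁴ = 5.670×10⁻⁸×4.22×(1143.20)⁴ = 4.09×10⁵ W.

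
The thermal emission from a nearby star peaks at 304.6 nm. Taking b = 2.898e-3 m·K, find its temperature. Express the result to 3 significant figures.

T ≈ 9.51×10³ K

Wien's law gives T = b/λ_max = (2.898×10⁻³ m·K)/(3.046×10⁻⁷ m) = 9.51×10³ K.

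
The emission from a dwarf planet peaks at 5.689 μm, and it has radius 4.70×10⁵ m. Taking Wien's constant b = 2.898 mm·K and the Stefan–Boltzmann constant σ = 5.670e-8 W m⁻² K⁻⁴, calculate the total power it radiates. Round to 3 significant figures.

P ≈ 1.06×10¹⁶ W

Wien's law: T = b/λ_max = 2.898×10⁻³/5.689×10⁻⁶ = 509.404 K.
Surface area A = 4πR² = 4π(4.70×10⁵ m)² = 2.77591×10¹² m².
Then P = σAT⁴ = 5.670×10⁻⁸×2.77591×10¹²×(509.404)⁴ = 1.06×10¹⁶ W.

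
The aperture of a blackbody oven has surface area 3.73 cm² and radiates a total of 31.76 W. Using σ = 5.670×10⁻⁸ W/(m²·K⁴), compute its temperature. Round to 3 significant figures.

Area A = 3.73 cm² = 3.73×10⁻⁴ m².
P = σAT⁴ ⇒ T = (P/(σA))^(1/4) = (31.76/(5.670×10⁻⁸×3.73×10⁻⁴))^(1/4) = 1.11×10³ K.

T ≈ 1.11×10³ K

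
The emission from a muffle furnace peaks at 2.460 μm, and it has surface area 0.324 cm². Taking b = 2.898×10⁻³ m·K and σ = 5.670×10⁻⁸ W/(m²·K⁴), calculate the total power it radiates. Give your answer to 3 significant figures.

Wien's law: T = b/λ_max = 2.898×10⁻³/2.460×10⁻⁶ = 1178.05 K.
Area A = 0.324 cm² = 3.24×10⁻⁵ m².
Then P = σAT⁴ = 5.670×10⁻⁸×3.24×10⁻⁵×(1178.05)⁴ = 3.54 W.

P ≈ 3.54 W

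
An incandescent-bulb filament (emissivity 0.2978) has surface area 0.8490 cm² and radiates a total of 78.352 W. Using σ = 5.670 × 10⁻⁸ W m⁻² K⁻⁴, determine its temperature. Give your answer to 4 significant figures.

Area A = 0.8490 cm² = 8.490×10⁻⁵ m².
P = εσAT⁴ ⇒ T = (P/(εσA))^(1/4) = (78.352/(0.2978×5.670×10⁻⁸×8.490×10⁻⁵))^(1/4) = 2719 K.

T ≈ 2719 K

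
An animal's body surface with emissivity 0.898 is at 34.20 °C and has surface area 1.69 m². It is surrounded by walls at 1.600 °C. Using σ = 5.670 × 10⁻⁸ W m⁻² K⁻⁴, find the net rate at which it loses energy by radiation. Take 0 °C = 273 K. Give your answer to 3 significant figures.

T = 34.20 °C + 273 = 307.20 K.
Surroundings: T = 1.600 °C + 273 = 274.600 K.
Area A = 1.69 m².
Net radiated power P_net = εσA(T⁴ − T₀⁴) = 0.898×5.670×10⁻⁸×1.69×(307.20⁴ − 274.600⁴).
T⁴ − T₀⁴ = 8.90604×10⁹ − 5.68594×10⁹ = 3.22010×10⁹ K⁴, so P_net = 277 W.

Net loss ≈ 277 W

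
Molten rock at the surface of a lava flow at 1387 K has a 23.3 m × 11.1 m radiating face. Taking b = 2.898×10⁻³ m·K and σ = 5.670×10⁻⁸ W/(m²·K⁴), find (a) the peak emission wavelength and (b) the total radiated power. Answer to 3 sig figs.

(a) λ_max = b/T = 2.898×10⁻³/1387 = 2.089×10⁻⁶ m = 2.09×10³ nm.
Area A = 23.3 × 11.1 = 258.63 m².
(b) P = σAT⁴ = 5.670×10⁻⁸×258.63×(1387)⁴ = 5.43×10⁷ W.

λ_max ≈ 2.09×10³ nm; P ≈ 5.43×10⁷ W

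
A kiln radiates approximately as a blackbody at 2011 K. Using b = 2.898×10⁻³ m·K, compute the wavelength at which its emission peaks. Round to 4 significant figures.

Wien's displacement law: λ_max = b/T = (2.898×10⁻³ m·K)/(2011 K) = 1.4411×10⁻⁶ m.
That is 1441 nm, in the infrared range.

λ_max ≈ 1441 nm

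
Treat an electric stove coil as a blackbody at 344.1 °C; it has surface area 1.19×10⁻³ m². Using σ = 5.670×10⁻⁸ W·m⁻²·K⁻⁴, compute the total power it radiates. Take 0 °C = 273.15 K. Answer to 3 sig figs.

T = 344.1 °C + 273.15 = 617.25 K.
Area A = 1.19×10⁻³ m².
P = σAT⁴ = 5.670×10⁻⁸ × 1.19×10⁻³ × (617.25)⁴ = 9.79 W.

P ≈ 9.79 W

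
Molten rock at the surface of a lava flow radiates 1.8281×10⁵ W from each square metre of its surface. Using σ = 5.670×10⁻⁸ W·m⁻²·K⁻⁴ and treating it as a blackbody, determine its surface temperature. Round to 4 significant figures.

T ≈ 1340 K

I = σT⁴, so T = (I/σ)^(1/4) = (1.8281×10⁵/(5.670×10⁻⁸))^(1/4) = 1340 K.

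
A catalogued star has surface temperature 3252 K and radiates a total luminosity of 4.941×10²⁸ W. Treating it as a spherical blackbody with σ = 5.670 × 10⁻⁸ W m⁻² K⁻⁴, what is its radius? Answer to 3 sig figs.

L = 4πR²σT⁴ ⇒ R = √(L/(4πσT⁴)).
σT⁴ = 6.34140×10⁶ W/m², so R = √(4.941×10²⁸/(4π×6.34140×10⁶)) = 2.49×10¹⁰ m.

R ≈ 2.49×10¹⁰ m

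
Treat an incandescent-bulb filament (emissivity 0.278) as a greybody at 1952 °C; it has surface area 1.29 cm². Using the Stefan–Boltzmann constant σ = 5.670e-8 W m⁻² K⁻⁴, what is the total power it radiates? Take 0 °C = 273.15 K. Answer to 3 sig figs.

P ≈ 49.8 W

T = 1952 °C + 273.15 = 2225.15 K.
Area A = 1.29 cm² = 1.29×10⁻⁴ m².
P = εσAT⁴ = 0.278 × 5.670×10⁻⁸ × 1.29×10⁻⁴ × (2225.15)⁴ = 49.8 W.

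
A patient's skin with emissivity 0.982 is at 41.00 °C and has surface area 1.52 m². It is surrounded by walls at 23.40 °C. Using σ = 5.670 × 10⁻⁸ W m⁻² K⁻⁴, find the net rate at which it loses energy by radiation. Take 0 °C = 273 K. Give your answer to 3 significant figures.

Net loss ≈ 170 W

T = 41.00 °C + 273 = 314.00 K.
Surroundings: T = 23.40 °C + 273 = 296.40 K.
Area A = 1.52 m².
Net radiated power P_net = εσA(T⁴ − T₀⁴) = 0.982×5.670×10⁻⁸×1.52×(314.00⁴ − 296.40⁴).
T⁴ − T₀⁴ = 9.72117×10⁹ − 7.71814×10⁹ = 2.00303×10⁹ K⁴, so P_net = 170 W.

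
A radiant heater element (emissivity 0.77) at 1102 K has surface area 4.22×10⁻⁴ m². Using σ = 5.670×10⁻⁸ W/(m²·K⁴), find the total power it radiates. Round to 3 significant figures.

Area A = 4.22×10⁻⁴ m².
P = εσAT⁴ = 0.77 × 5.670×10⁻⁸ × 4.22×10⁻⁴ × (1102)⁴ = 27.2 W.

P ≈ 27.2 W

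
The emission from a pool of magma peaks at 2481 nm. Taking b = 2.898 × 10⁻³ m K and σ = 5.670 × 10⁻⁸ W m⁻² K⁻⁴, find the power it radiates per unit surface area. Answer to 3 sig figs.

I ≈ 1.06×10⁵ W/m²

Wien's law: T = b/λ_max = 2.898×10⁻³/2.481×10⁻⁶ = 1168.08 K.
Then I = σT⁴ = 5.670×10⁻⁸×(1168.08)⁴ = 1.06×10⁵ W/m².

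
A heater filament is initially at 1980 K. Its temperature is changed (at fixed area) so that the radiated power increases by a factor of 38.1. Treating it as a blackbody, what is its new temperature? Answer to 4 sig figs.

P ∝ T⁴, so T₂/T₁ = (P₂/P₁)^(1/4) = (38.1)^(1/4) = 2.48446.
T₂ = 1980 × 2.48446 = 4919 K.

T₂ ≈ 4919 K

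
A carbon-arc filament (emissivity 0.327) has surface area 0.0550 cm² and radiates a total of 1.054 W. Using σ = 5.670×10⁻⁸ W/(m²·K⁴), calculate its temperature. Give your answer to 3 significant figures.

T ≈ 1.79×10³ K

Area A = 0.0550 cm² = 5.50×10⁻⁶ m².
P = εσAT⁴ ⇒ T = (P/(εσA))^(1/4) = (1.054/(0.327×5.670×10⁻⁸×5.50×10⁻⁶))^(1/4) = 1.79×10³ K.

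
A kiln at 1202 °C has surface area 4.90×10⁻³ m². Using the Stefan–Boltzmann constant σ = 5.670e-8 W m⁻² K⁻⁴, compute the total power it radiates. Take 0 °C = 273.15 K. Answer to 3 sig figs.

P ≈ 1.32×10³ W

T = 1202 °C + 273.15 = 1475.15 K.
Area A = 4.90×10⁻³ m².
P = σAT⁴ = 5.670×10⁻⁸ × 4.90×10⁻³ × (1475.15)⁴ = 1.32×10³ W.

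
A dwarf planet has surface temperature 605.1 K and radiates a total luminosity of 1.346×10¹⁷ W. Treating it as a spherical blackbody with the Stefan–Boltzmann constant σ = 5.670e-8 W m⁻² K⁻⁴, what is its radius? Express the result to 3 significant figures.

R ≈ 1.19×10⁶ m

L = 4πR²σT⁴ ⇒ R = √(L/(4πσT⁴)).
σT⁴ = 7601.37 W/m², so R = √(1.346×10¹⁷/(4π×7601.37)) = 1.19×10⁶ m.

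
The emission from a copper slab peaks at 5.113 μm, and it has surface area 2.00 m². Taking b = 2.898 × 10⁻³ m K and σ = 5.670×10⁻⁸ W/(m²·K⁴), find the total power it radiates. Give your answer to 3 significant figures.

P ≈ 1.17×10⁴ W

Wien's law: T = b/λ_max = 2.898×10⁻³/5.113×10⁻⁶ = 566.791 K.
Area A = 2.00 m².
Then P = σAT⁴ = 5.670×10⁻⁸×2.00×(566.791)⁴ = 1.17×10⁴ W.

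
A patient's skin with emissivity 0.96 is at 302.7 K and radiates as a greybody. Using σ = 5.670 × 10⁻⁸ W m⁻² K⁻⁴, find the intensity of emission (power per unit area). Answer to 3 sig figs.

I ≈ 457 W/m²

Stefan–Boltzmann: I = εσT⁴ = 0.96 × 5.670×10⁻⁸ × (302.7)⁴ = 457 W/m².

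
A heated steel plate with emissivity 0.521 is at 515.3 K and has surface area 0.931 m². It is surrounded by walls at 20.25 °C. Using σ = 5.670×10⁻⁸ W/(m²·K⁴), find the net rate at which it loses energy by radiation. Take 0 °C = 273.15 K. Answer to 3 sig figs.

Surroundings: T = 20.25 °C + 273.15 = 293.40 K.
Area A = 0.931 m².
Net radiated power P_net = εσA(T⁴ − T₀⁴) = 0.521×5.670×10⁻⁸×0.931×(515.3⁴ − 293.40⁴).
T⁴ − T₀⁴ = 7.05084×10¹⁰ − 7.41038×10⁹ = 6.30980×10¹⁰ K⁴, so P_net = 1.74×10³ W.

Net loss ≈ 1.74×10³ W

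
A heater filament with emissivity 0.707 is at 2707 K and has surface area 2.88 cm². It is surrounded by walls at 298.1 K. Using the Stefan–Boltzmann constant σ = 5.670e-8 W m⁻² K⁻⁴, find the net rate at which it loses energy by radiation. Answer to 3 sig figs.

Net loss ≈ 620 W

Area A = 2.88 cm² = 2.88×10⁻⁴ m².
Net radiated power P_net = εσA(T⁴ − T₀⁴) = 0.707×5.670×10⁻⁸×2.88×10⁻⁴×(2707⁴ − 298.1⁴).
T⁴ − T₀⁴ = 5.36974×10¹³ − 7.89674×10⁹ = 5.36895×10¹³ K⁴, so P_net = 620 W.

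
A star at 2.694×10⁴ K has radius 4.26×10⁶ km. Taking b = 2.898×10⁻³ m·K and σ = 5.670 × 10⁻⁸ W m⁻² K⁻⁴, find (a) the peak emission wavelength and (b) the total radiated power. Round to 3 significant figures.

(a) λ_max = b/T = 2.898×10⁻³/2.694×10⁴ = 1.076×10⁻⁷ m = 108 nm.
Surface area A = 4πR² = 4π(4.26×10⁹ m)² = 2.28049×10²⁰ m².
(b) P = σAT⁴ = 5.670×10⁻⁸×2.28049×10²⁰×(2.694×10⁴)⁴ = 6.81×10³⁰ W.

λ_max ≈ 108 nm; P ≈ 6.81×10³⁰ W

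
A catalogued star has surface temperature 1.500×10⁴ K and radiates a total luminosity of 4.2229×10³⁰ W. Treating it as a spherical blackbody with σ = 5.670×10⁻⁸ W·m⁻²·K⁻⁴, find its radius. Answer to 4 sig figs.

L = 4πR²σT⁴ ⇒ R = √(L/(4πσT⁴)).
σT⁴ = 2.87044×10⁹ W/m², so R = √(4.2229×10³⁰/(4π×2.87044×10⁹)) = 1.082×10¹⁰ m.

R ≈ 1.082×10¹⁰ m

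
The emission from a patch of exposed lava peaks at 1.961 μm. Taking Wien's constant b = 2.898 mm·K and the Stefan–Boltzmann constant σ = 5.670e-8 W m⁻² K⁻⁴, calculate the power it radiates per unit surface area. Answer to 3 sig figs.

Wien's law: T = b/λ_max = 2.898×10⁻³/1.961×10⁻⁶ = 1477.82 K.
Then I = σT⁴ = 5.670×10⁻⁸×(1477.82)⁴ = 2.70×10⁵ W/m².

I ≈ 2.70×10⁵ W/m²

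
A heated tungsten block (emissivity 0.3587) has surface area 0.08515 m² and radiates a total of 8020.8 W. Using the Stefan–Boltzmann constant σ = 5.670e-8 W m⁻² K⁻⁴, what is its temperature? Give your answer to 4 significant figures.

T ≈ 1467 K

Area A = 0.08515 m².
P = εσAT⁴ ⇒ T = (P/(εσA))^(1/4) = (8020.8/(0.3587×5.670×10⁻⁸×0.08515))^(1/4) = 1467 K.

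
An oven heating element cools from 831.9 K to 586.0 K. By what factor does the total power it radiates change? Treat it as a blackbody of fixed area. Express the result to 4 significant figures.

P₂/P₁ ≈ 0.2462

P ∝ T⁴, so P₂/P₁ = (T₂/T₁)⁴ = (586.0/831.9)⁴ = (0.704412)⁴ = 0.2462.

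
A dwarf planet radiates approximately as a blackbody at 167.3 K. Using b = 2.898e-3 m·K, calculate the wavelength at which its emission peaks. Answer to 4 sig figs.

Wien's displacement law: λ_max = b/T = (2.898×10⁻³ m·K)/(167.3 K) = 1.7322×10⁻⁵ m.
That is 17.32 μm, in the infrared range.

λ_max ≈ 17.32 μm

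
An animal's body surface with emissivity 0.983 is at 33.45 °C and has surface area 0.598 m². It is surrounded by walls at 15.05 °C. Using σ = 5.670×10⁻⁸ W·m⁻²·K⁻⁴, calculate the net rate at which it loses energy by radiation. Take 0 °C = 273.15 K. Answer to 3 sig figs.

T = 33.45 °C + 273.15 = 306.60 K.
Surroundings: T = 15.05 °C + 273.15 = 288.20 K.
Area A = 0.598 m².
Net radiated power P_net = εσA(T⁴ − T₀⁴) = 0.983×5.670×10⁻⁸×0.598×(306.60⁴ − 288.20⁴).
T⁴ − T₀⁴ = 8.83667×10⁹ − 6.89884×10⁹ = 1.93783×10⁹ K⁴, so P_net = 64.6 W.

Net loss ≈ 64.6 W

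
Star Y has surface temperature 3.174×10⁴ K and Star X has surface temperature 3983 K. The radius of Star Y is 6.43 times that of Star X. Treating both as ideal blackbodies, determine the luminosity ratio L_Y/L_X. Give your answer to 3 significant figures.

L_Y/L_X ≈ 1.67×10⁵

L ∝ R²T⁴, so L_Y/L_X = (R_Y/R_X)²(T_Y/T_X)⁴ = (6.43)² × (3.174×10⁴/3983)⁴ = 41.3449 × 4032.61 = 1.67×10⁵.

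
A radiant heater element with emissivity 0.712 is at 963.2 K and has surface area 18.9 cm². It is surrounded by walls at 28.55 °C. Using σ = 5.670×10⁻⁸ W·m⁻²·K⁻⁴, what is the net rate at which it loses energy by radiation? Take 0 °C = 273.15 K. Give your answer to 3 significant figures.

Surroundings: T = 28.55 °C + 273.15 = 301.70 K.
Area A = 18.9 cm² = 1.89×10⁻³ m².
Net radiated power P_net = εσA(T⁴ − T₀⁴) = 0.712×5.670×10⁻⁸×1.89×10⁻³×(963.2⁴ − 301.70⁴).
T⁴ − T₀⁴ = 8.60728×10¹¹ − 8.28517×10⁹ = 8.52443×10¹¹ K⁴, so P_net = 65.0 W.

Net loss ≈ 65.0 W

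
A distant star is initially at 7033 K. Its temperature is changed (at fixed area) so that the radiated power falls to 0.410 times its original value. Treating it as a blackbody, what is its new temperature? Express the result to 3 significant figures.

T₂ ≈ 5.63×10³ K

P ∝ T⁴, so T₂/T₁ = (P₂/P₁)^(1/4) = (0.410)^(1/4) = 0.800195.
T₂ = 7033 × 0.800195 = 5.63×10³ K.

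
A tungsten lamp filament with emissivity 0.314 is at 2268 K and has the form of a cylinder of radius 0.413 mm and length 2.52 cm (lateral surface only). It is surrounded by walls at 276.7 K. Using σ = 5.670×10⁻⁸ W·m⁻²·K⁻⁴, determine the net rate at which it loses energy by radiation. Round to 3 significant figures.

Net loss ≈ 30.8 W

Lateral area A = 2πrL = 2π×4.13×10⁻⁴×0.0252 = 6.53929×10⁻⁵ m².
Net radiated power P_net = εσA(T⁴ − T₀⁴) = 0.314×5.670×10⁻⁸×6.53929×10⁻⁵×(2268⁴ − 276.7⁴).
T⁴ − T₀⁴ = 2.64589×10¹³ − 5.86188×10⁹ = 2.64530×10¹³ K⁴, so P_net = 30.8 W.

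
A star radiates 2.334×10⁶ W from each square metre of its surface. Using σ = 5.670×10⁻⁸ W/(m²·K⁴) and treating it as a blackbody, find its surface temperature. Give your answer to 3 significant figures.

I = σT⁴, so T = (I/σ)^(1/4) = (2.334×10⁶/(5.670×10⁻⁸))^(1/4) = 2.53×10³ K.

T ≈ 2.53×10³ K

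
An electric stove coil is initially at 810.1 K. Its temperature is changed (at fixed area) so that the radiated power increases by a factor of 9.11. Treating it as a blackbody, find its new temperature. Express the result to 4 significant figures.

P ∝ T⁴, so T₂/T₁ = (P₂/P₁)^(1/4) = (9.11)^(1/4) = 1.73732.
T₂ = 810.1 × 1.73732 = 1407 K.

T₂ ≈ 1407 K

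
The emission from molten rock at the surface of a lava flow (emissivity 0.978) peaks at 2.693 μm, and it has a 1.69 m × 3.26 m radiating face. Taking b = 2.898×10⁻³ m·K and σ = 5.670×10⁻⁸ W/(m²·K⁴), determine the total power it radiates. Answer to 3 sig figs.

Wien's law: T = b/λ_max = 2.898×10⁻³/2.693×10⁻⁶ = 1076.12 K.
Area A = 1.69 × 3.26 = 5.5094 m².
Then P = εσAT⁴ = 0.978×5.670×10⁻⁸×5.5094×(1076.12)⁴ = 4.10×10⁵ W.

P ≈ 4.10×10⁵ W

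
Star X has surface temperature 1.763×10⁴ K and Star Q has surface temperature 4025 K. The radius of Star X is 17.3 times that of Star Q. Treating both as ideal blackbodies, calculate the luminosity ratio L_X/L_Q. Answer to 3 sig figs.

L_X/L_Q ≈ 1.10×10⁵

L ∝ R²T⁴, so L_X/L_Q = (R_X/R_Q)²(T_X/T_Q)⁴ = (17.3)² × (1.763×10⁴/4025)⁴ = 299.29 × 368.083 = 1.10×10⁵.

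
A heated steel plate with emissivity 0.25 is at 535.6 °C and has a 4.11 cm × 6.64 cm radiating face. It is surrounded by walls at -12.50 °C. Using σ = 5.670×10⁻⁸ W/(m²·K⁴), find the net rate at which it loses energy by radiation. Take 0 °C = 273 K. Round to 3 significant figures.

T = 535.6 °C + 273 = 808.6 K.
Surroundings: T = -12.50 °C + 273 = 260.50 K.
Area A = 0.0411 × 0.0664 = 2.72904×10⁻³ m².
Net radiated power P_net = εσA(T⁴ − T₀⁴) = 0.25×5.670×10⁻⁸×2.72904×10⁻³×(808.6⁴ − 260.50⁴).
T⁴ − T₀⁴ = 4.27499×10¹¹ − 4.60501×10⁹ = 4.22894×10¹¹ K⁴, so P_net = 16.4 W.

Net loss ≈ 16.4 W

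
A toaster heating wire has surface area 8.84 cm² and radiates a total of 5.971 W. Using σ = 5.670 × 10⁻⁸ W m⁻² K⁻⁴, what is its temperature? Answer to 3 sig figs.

T ≈ 587 K

Area A = 8.84 cm² = 8.84×10⁻⁴ m².
P = σAT⁴ ⇒ T = (P/(σA))^(1/4) = (5.971/(5.670×10⁻⁸×8.84×10⁻⁴))^(1/4) = 587 K.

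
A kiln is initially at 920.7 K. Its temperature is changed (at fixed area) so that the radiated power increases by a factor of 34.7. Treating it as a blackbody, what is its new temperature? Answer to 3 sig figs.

T₂ ≈ 2.23×10³ K

P ∝ T⁴, so T₂/T₁ = (P₂/P₁)^(1/4) = (34.7)^(1/4) = 2.42707.
T₂ = 920.7 × 2.42707 = 2.23×10³ K.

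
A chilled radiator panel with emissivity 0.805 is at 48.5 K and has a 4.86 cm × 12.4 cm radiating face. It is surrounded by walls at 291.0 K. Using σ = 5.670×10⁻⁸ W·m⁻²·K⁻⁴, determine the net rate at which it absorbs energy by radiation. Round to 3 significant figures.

Area A = 0.0486 × 0.124 = 6.0264×10⁻³ m².
Net radiated power P_net = εσA(T⁴ − T₀⁴) = 0.805×5.670×10⁻⁸×6.0264×10⁻³×(48.5⁴ − 291.0⁴).
T⁴ − T₀⁴ = 5.53308×10⁶ − 7.17087×10⁹ = -7.16534×10⁹ K⁴, so P_net = -1.97 W — negative, meaning a net gain of 1.97 W.

Net gain ≈ 1.97 W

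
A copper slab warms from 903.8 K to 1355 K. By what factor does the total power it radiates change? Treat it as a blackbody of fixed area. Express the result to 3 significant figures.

P₂/P₁ ≈ 5.05

P ∝ T⁴, so P₂/P₁ = (T₂/T₁)⁴ = (1355/903.8)⁴ = (1.49923)⁴ = 5.05.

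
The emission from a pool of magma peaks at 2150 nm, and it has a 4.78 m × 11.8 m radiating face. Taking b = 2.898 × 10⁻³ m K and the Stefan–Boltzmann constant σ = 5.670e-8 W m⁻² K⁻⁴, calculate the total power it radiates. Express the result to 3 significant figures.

Wien's law: T = b/λ_max = 2.898×10⁻³/2.150×10⁻⁶ = 1347.91 K.
Area A = 4.78 × 11.8 = 56.404 m².
Then P = σAT⁴ = 5.670×10⁻⁸×56.404×(1347.91)⁴ = 1.06×10⁷ W.

P ≈ 1.06×10⁷ W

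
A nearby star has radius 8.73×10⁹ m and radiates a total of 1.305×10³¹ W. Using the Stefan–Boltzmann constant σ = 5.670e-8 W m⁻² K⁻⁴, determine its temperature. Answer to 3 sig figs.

Surface area A = 4πR² = 4π(8.73×10⁹ m)² = 9.57720×10²⁰ m².
P = σAT⁴ ⇒ T = (P/(σA))^(1/4) = (1.305×10³¹/(5.670×10⁻⁸×9.57720×10²⁰))^(1/4) = 2.21×10⁴ K.

T ≈ 2.21×10⁴ K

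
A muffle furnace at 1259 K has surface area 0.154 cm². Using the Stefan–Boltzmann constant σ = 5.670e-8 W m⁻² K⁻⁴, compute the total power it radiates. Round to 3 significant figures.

Area A = 0.154 cm² = 1.54×10⁻⁵ m².
P = σAT⁴ = 5.670×10⁻⁸ × 1.54×10⁻⁵ × (1259)⁴ = 2.19 W.

P ≈ 2.19 W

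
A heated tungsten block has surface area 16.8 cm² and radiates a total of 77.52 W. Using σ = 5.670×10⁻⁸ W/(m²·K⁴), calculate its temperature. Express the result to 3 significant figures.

T ≈ 950 K

Area A = 16.8 cm² = 1.68×10⁻³ m².
P = σAT⁴ ⇒ T = (P/(σA))^(1/4) = (77.52/(5.670×10⁻⁸×1.68×10⁻³))^(1/4) = 950 K.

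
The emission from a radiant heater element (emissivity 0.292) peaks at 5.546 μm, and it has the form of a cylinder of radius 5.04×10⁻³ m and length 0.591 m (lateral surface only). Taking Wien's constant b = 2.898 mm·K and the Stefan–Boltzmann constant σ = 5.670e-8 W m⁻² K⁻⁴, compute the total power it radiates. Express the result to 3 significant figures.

Wien's law: T = b/λ_max = 2.898×10⁻³/5.546×10⁻⁶ = 522.539 K.
Lateral area A = 2πrL = 2π×5.04×10⁻³×0.591 = 0.0187153 m².
Then P = εσAT⁴ = 0.292×5.670×10⁻⁸×0.0187153×(522.539)⁴ = 23.1 W.

P ≈ 23.1 W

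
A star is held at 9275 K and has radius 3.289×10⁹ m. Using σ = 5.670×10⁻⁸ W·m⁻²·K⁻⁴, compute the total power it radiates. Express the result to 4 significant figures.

P ≈ 5.704×10²⁸ W

Surface area A = 4πR² = 4π(3.289×10⁹ m)² = 1.35937×10²⁰ m².
P = σAT⁴ = 5.670×10⁻⁸ × 1.35937×10²⁰ × (9275)⁴ = 5.704×10²⁸ W.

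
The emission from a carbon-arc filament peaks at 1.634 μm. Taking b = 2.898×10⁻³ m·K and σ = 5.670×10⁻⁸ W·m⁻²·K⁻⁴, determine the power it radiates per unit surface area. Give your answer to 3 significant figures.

I ≈ 5.61×10⁵ W/m²

Wien's law: T = b/λ_max = 2.898×10⁻³/1.634×10⁻⁶ = 1773.56 K.
Then I = σT⁴ = 5.670×10⁻⁸×(1773.56)⁴ = 5.61×10⁵ W/m².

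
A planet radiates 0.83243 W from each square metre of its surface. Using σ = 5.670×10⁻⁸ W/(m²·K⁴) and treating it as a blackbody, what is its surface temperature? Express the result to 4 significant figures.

I = σT⁴, so T = (I/σ)^(1/4) = (0.83243/(5.670×10⁻⁸))^(1/4) = 61.90 K.

T ≈ 61.90 K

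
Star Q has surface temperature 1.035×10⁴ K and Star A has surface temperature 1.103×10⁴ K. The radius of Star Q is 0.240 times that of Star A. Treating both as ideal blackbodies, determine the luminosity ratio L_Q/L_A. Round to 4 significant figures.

L_Q/L_A ≈ 0.04466

L ∝ R²T⁴, so L_Q/L_A = (R_Q/R_A)²(T_Q/T_A)⁴ = (0.240)² × (1.035×10⁴/1.103×10⁴)⁴ = 0.0576 × 0.775281 = 0.04466.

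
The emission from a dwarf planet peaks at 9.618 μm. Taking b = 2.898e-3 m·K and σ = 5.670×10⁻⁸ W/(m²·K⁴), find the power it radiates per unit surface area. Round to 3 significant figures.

Wien's law: T = b/λ_max = 2.898×10⁻³/9.618×10⁻⁶ = 301.310 K.
Then I = σT⁴ = 5.670×10⁻⁸×(301.310)⁴ = 467 W/m².

I ≈ 467 W/m²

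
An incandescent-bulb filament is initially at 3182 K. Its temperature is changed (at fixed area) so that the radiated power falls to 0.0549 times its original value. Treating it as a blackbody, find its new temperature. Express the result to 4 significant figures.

P ∝ T⁴, so T₂/T₁ = (P₂/P₁)^(1/4) = (0.0549)^(1/4) = 0.484053.
T₂ = 3182 × 0.484053 = 1540 K.

T₂ ≈ 1540 K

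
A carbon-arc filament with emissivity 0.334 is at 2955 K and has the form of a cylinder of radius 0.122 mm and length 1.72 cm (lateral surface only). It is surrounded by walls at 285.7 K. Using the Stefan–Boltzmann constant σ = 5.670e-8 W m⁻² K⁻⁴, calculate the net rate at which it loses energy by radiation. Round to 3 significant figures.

Net loss ≈ 19.0 W

Lateral area A = 2πrL = 2π×1.22×10⁻⁴×0.0172 = 1.31846×10⁻⁵ m².
Net radiated power P_net = εσA(T⁴ − T₀⁴) = 0.334×5.670×10⁻⁸×1.31846×10⁻⁵×(2955⁴ − 285.7⁴).
T⁴ − T₀⁴ = 7.62483×10¹³ − 6.66256×10⁹ = 7.62416×10¹³ K⁴, so P_net = 19.0 W.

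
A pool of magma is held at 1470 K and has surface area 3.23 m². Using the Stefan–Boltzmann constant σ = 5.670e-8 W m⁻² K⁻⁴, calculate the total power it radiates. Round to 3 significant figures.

Area A = 3.23 m².
P = σAT⁴ = 5.670×10⁻⁸ × 3.23 × (1470)⁴ = 8.55×10⁵ W.

P ≈ 8.55×10⁵ W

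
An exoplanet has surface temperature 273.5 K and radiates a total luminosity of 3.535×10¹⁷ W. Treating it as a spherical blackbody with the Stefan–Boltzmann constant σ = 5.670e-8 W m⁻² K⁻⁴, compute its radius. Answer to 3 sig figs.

L = 4πR²σT⁴ ⇒ R = √(L/(4πσT⁴)).
σT⁴ = 317.258 W/m², so R = √(3.535×10¹⁷/(4π×317.258)) = 9.42×10⁶ m.

R ≈ 9.42×10⁶ m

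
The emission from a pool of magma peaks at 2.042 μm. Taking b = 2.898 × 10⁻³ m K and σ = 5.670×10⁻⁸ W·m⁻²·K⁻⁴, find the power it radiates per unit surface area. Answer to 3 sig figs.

I ≈ 2.30×10⁵ W/m²

Wien's law: T = b/λ_max = 2.898×10⁻³/2.042×10⁻⁶ = 1419.20 K.
Then I = σT⁴ = 5.670×10⁻⁸×(1419.20)⁴ = 2.30×10⁵ W/m².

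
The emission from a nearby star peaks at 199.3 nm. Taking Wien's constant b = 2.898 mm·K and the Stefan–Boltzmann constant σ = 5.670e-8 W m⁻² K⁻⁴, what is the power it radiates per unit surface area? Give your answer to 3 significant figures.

I ≈ 2.53×10⁹ W/m²

Wien's law: T = b/λ_max = 2.898×10⁻³/1.993×10⁻⁷ = 14540.9 K.
Then I = σT⁴ = 5.670×10⁻⁸×(14540.9)⁴ = 2.53×10⁹ W/m².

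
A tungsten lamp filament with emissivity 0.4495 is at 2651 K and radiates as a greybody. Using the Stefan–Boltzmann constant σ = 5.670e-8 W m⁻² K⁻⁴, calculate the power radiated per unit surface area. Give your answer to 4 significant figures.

Stefan–Boltzmann: I = εσT⁴ = 0.4495 × 5.670×10⁻⁸ × (2651)⁴ = 1.259×10⁶ W/m².

I ≈ 1.259×10⁶ W/m²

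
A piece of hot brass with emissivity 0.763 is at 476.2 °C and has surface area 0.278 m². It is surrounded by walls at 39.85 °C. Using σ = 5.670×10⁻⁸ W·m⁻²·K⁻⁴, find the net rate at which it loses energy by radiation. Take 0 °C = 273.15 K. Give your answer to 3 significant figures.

Net loss ≈ 3.68×10³ W

T = 476.2 °C + 273.15 = 749.35 K.
Surroundings: T = 39.85 °C + 273.15 = 313.00 K.
Area A = 0.278 m².
Net radiated power P_net = εσA(T⁴ − T₀⁴) = 0.763×5.670×10⁻⁸×0.278×(749.35⁴ − 313.00⁴).
T⁴ − T₀⁴ = 3.15311×10¹¹ − 9.59792×10⁹ = 3.05713×10¹¹ K⁴, so P_net = 3.68×10³ W.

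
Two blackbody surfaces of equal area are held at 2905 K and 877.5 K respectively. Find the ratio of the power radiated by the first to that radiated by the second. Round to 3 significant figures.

With equal areas, P₁/P₂ = (T₁/T₂)⁴ = (2905/877.5)⁴ = 120.

P₁/P₂ ≈ 120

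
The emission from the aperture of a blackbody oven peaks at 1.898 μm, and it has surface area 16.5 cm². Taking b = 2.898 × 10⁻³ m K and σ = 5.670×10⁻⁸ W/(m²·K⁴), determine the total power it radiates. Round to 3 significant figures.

Wien's law: T = b/λ_max = 2.898×10⁻³/1.898×10⁻⁶ = 1526.87 K.
Area A = 16.5 cm² = 1.65×10⁻³ m².
Then P = σAT⁴ = 5.670×10⁻⁸×1.65×10⁻³×(1526.87)⁴ = 508 W.

P ≈ 508 W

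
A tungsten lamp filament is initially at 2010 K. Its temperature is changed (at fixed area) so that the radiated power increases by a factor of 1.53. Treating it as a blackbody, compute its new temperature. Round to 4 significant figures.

T₂ ≈ 2235 K

P ∝ T⁴, so T₂/T₁ = (P₂/P₁)^(1/4) = (1.53)^(1/4) = 1.11217.
T₂ = 2010 × 1.11217 = 2235 K.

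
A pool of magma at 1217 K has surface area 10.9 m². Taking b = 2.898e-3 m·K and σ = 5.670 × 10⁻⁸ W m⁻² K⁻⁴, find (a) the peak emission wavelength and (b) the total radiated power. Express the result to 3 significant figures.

λ_max ≈ 2.38×10³ nm; P ≈ 1.36×10⁶ W

(a) λ_max = b/T = 2.898×10⁻³/1217 = 2.381×10⁻⁶ m = 2.38×10³ nm.
Area A = 10.9 m².
(b) P = σAT⁴ = 5.670×10⁻⁸×10.9×(1217)⁴ = 1.36×10⁶ W.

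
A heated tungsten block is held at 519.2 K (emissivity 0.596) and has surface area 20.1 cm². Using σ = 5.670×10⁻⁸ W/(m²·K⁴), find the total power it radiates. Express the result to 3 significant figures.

P ≈ 4.94 W

Area A = 20.1 cm² = 2.01×10⁻³ m².
P = εσAT⁴ = 0.596 × 5.670×10⁻⁸ × 2.01×10⁻³ × (519.2)⁴ = 4.94 W.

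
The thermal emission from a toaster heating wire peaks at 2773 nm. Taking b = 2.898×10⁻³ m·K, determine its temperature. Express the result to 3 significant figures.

Wien's law gives T = b/λ_max = (2.898×10⁻³ m·K)/(2.773×10⁻⁶ m) = 1.05×10³ K.

T ≈ 1.05×10³ K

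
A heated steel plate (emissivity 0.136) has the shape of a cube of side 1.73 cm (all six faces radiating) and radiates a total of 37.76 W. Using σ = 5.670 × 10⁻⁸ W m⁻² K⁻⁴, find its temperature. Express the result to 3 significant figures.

Area A = 6s² = 6×(0.0173 m)² = 1.79574×10⁻³ m².
P = εσAT⁴ ⇒ T = (P/(εσA))^(1/4) = (37.76/(0.136×5.670×10⁻⁸×1.79574×10⁻³))^(1/4) = 1.29×10³ K.

T ≈ 1.29×10³ K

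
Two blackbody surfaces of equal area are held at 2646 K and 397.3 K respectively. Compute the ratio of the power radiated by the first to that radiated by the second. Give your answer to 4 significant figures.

With equal areas, P₁/P₂ = (T₁/T₂)⁴ = (2646/397.3)⁴ = 1967.

P₁/P₂ ≈ 1967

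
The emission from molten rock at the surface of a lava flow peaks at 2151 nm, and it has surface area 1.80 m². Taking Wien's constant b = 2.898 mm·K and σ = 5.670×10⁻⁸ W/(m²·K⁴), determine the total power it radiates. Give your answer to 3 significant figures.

P ≈ 3.36×10⁵ W

Wien's law: T = b/λ_max = 2.898×10⁻³/2.151×10⁻⁶ = 1347.28 K.
Area A = 1.80 m².
Then P = σAT⁴ = 5.670×10⁻⁸×1.80×(1347.28)⁴ = 3.36×10⁵ W.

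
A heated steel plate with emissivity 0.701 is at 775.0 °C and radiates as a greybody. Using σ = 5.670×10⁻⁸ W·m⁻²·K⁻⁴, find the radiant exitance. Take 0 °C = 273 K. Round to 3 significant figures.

T = 775.0 °C + 273 = 1048.0 K.
Stefan–Boltzmann: I = εσT⁴ = 0.701 × 5.670×10⁻⁸ × (1048.0)⁴ = 4.79×10⁴ W/m².

I ≈ 4.79×10⁴ W/m²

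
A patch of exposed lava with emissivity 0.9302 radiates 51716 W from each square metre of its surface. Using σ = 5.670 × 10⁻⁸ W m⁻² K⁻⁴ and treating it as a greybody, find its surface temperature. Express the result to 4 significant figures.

I = εσT⁴, so T = (I/εσ)^(1/4) = (51716/(0.9302×5.670×10⁻⁸))^(1/4) = 995.1 K.

T ≈ 995.1 K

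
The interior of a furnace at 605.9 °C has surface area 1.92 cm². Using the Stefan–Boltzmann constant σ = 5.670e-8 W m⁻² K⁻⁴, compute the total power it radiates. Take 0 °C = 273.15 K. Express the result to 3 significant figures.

P ≈ 6.50 W

T = 605.9 °C + 273.15 = 879.05 K.
Area A = 1.92 cm² = 1.92×10⁻⁴ m².
P = σAT⁴ = 5.670×10⁻⁸ × 1.92×10⁻⁴ × (879.05)⁴ = 6.50 W.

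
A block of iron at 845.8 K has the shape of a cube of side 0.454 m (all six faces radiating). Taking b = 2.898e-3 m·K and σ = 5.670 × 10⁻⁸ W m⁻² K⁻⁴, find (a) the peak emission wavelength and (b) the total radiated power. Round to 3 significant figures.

λ_max ≈ 3.43 μm; P ≈ 3.59×10⁴ W

(a) λ_max = b/T = 2.898×10⁻³/845.8 = 3.426×10⁻⁶ m = 3.43 μm.
Area A = 6s² = 6×(0.454 m)² = 1.2367 m².
(b) P = σAT⁴ = 5.670×10⁻⁸×1.2367×(845.8)⁴ = 3.59×10⁴ W.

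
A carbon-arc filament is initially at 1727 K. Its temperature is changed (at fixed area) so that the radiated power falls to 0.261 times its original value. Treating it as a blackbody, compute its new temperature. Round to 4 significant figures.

T₂ ≈ 1234 K

P ∝ T⁴, so T₂/T₁ = (P₂/P₁)^(1/4) = (0.261)^(1/4) = 0.714760.
T₂ = 1727 × 0.714760 = 1234 K.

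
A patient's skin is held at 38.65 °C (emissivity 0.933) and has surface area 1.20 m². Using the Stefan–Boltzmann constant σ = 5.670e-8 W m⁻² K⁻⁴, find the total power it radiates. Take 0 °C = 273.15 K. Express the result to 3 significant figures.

T = 38.65 °C + 273.15 = 311.80 K.
Area A = 1.20 m².
P = εσAT⁴ = 0.933 × 5.670×10⁻⁸ × 1.20 × (311.80)⁴ = 600 W.

P ≈ 600 W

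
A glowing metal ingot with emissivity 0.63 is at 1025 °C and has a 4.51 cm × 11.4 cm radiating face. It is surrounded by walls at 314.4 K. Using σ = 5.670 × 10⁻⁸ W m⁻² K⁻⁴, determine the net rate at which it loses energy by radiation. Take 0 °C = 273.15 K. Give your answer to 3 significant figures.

Net loss ≈ 520 W

T = 1025 °C + 273.15 = 1298.15 K.
Area A = 0.0451 × 0.114 = 5.1414×10⁻³ m².
Net radiated power P_net = εσA(T⁴ − T₀⁴) = 0.63×5.670×10⁻⁸×5.1414×10⁻³×(1298.15⁴ − 314.4⁴).
T⁴ − T₀⁴ = 2.83988×10¹² − 9.77080×10⁹ = 2.83011×10¹² K⁴, so P_net = 520 W.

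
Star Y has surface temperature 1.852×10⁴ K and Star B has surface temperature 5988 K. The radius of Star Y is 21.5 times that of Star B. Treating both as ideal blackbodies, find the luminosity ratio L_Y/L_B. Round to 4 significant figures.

L_Y/L_B ≈ 4.230×10⁴

L ∝ R²T⁴, so L_Y/L_B = (R_Y/R_B)²(T_Y/T_B)⁴ = (21.5)² × (1.852×10⁴/5988)⁴ = 462.25 × 91.5033 = 4.230×10⁴.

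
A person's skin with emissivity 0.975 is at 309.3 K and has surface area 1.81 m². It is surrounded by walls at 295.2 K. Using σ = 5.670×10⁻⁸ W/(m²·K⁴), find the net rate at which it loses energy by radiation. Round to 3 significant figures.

Area A = 1.81 m².
Net radiated power P_net = εσA(T⁴ − T₀⁴) = 0.975×5.670×10⁻⁸×1.81×(309.3⁴ − 295.2⁴).
T⁴ − T₀⁴ = 9.15208×10⁹ − 7.59391×10⁹ = 1.55817×10⁹ K⁴, so P_net = 156 W.

Net loss ≈ 156 W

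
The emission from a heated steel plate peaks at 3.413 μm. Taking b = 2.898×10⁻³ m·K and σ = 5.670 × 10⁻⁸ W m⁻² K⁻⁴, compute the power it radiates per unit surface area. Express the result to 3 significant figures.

I ≈ 2.95×10⁴ W/m²

Wien's law: T = b/λ_max = 2.898×10⁻³/3.413×10⁻⁶ = 849.106 K.
Then I = σT⁴ = 5.670×10⁻⁸×(849.106)⁴ = 2.95×10⁴ W/m².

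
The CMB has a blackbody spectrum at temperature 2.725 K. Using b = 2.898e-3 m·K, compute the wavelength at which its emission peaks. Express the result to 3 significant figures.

λ_max ≈ 1.06 mm

Wien's displacement law: λ_max = b/T = (2.898×10⁻³ m·K)/(2.725 K) = 1.063×10⁻³ m.
That is 1.06 mm, in the microwave range.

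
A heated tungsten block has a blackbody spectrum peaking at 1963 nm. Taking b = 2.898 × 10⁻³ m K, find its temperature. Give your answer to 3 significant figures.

T ≈ 1.48×10³ K

Wien's law gives T = b/λ_max = (2.898×10⁻³ m·K)/(1.963×10⁻⁶ m) = 1.48×10³ K.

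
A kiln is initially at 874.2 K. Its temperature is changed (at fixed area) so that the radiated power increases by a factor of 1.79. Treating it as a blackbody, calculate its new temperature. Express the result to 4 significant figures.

T₂ ≈ 1011 K

P ∝ T⁴, so T₂/T₁ = (P₂/P₁)^(1/4) = (1.79)^(1/4) = 1.15668.
T₂ = 874.2 × 1.15668 = 1011 K.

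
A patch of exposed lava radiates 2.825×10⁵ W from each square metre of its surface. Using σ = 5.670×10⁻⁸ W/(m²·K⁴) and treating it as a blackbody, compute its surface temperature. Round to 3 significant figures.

I = σT⁴, so T = (I/σ)^(1/4) = (2.825×10⁵/(5.670×10⁻⁸))^(1/4) = 1.49×10³ K.

T ≈ 1.49×10³ K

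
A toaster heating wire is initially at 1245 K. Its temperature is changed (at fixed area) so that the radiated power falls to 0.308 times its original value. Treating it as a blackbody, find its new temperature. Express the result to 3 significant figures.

T₂ ≈ 927 K

P ∝ T⁴, so T₂/T₁ = (P₂/P₁)^(1/4) = (0.308)^(1/4) = 0.744968.
T₂ = 1245 × 0.744968 = 927 K.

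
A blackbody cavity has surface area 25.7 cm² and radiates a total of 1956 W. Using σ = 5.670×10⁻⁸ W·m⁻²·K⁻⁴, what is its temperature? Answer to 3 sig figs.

T ≈ 1.91×10³ K

Area A = 25.7 cm² = 2.57×10⁻³ m².
P = σAT⁴ ⇒ T = (P/(σA))^(1/4) = (1956/(5.670×10⁻⁸×2.57×10⁻³))^(1/4) = 1.91×10³ K.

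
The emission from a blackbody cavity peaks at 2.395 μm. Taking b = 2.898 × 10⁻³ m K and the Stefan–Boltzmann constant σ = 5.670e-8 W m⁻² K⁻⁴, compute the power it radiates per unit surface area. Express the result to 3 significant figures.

Wien's law: T = b/λ_max = 2.898×10⁻³/2.395×10⁻⁶ = 1210.02 K.
Then I = σT⁴ = 5.670×10⁻⁸×(1210.02)⁴ = 1.22×10⁵ W/m².

I ≈ 1.22×10⁵ W/m²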